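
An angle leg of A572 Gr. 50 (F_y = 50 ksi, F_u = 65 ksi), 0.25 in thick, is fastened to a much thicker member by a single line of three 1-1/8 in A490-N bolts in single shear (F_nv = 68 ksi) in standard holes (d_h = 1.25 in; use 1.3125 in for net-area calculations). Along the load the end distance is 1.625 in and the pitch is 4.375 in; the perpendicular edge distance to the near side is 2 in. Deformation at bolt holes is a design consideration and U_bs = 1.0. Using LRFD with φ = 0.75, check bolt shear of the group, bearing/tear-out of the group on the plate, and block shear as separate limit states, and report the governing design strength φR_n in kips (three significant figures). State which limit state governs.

Bolt shear: A_b = π·1.125²/4 = 0.994 in²; R_n = 68 × 0.994 × 3 × 1 = 202.8 kips → 0.75 × 202.8 = 152 kips.
Bearing: edge l_c = 1, r_n = 19.5 kips; interior l_c = 3.125, r_n = 43.87 kips; R_n = 19.5 + 2·43.87 = 107.2 kips → 80.4 kips.
Block shear: A_gv = 2.594, A_nv = 1.773, A_nt = 0.3359 in²; R_n = min(0.6F_uA_nv, 0.6F_yA_gv) + U_bs·F_u·A_nt = 91 kips → 68.2 kips.
Block shear governs: 68.2 kips.

68.2 kips (block shear governs)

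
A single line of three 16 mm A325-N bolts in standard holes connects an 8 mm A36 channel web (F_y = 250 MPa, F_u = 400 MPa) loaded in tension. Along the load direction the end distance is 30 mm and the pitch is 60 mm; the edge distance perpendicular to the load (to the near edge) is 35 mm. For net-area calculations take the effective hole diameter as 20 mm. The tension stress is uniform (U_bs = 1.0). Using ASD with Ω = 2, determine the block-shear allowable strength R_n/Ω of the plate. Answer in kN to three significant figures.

Shear plane L_v = 30 + 2·60 = 150 mm; A_gv = 150 × 8 = 1200 mm².
A_nv = (150 − 2.5·20) × 8 = 800 mm².
A_nt = (35 − 0.5·20) × 8 = 200 mm².
0.6 F_u A_nv = 192 kN; 0.6 F_y A_gv = 180 kN → shear yielding governs the shear term.
R_n = 180 + 1.0 × 400 × 200 / 1000 = 260 kN.
Allowable strength R_n/Ω = 260 / 2 = 130 kN.

130 kN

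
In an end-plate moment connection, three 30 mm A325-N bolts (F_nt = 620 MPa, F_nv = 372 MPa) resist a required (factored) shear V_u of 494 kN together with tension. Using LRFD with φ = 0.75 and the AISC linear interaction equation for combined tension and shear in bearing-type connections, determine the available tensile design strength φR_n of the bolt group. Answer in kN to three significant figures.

A_b = π·30²/4 = 706.9 mm²; f_rv = 494 × 1000 / (3 × 706.9) = 233 MPa.
F'_nt = 1.3 F_nt − (F_nt / φF_nv) f_rv = 1.3·620 − (620/(0.75·372))·233 = 288.3 MPa, capped at F_nt → F'_nt = 288.3 MPa.
R_n = F'_nt · A_b · n = 288.3 × 706.9 × 3 / 1000 = 611.4 kN.
Design strength φR_n = 0.75 × 611.4 = 459 kN.

459 kN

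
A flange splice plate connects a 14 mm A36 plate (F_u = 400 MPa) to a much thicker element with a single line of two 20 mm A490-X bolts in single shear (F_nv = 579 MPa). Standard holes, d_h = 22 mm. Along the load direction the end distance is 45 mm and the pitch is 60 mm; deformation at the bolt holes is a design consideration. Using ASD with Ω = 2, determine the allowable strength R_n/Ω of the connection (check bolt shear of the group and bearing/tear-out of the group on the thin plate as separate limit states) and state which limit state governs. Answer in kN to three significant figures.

Bolt shear: A_b = π·20²/4 = 314.2 mm²; R_n = 579 × 314.2 × 2 × 1 / 1000 = 363.8 kN → 363.8 / 2 = 182 kN.
Bearing (1.2 l_c t F_u ≤ 2.4 d t F_u): upper limit = 2.4·20·14·400 / 1000 = 268.8 kN.
  Edge l_c = 45 − 22/2 = 34 → r_n = 228.5 kN; interior l_c = 60 − 22 = 38 → r_n = 255.4 kN.
  R_n,bearing = 1·228.5 + 1·255.4 = 483.8 kN → 483.8 / 2 = 242 kN.
Bolt shear governs: 182 kN.

182 kN (bolt shear governs)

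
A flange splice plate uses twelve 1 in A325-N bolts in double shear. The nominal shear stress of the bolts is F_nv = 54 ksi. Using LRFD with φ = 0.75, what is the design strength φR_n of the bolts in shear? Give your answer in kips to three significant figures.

763 kips

A_b = π × 1² / 4 = 0.7854 in².
R_n = F_nv · A_b · n · n_s = 54 × 0.7854 × 12 × 2 = 1018 kips.
Design strength φR_n = 0.75 × 1018 = 763 kips.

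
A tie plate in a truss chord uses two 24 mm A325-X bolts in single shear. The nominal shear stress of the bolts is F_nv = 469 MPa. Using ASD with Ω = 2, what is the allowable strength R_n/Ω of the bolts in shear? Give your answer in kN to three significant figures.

A_b = π × 24² / 4 = 452.4 mm².
R_n = F_nv · A_b · n · n_s = 469 × 452.4 × 2 × 1 / 1000 = 424.3 kN.
Allowable strength R_n/Ω = 424.3 / 2 = 212 kN.

212 kN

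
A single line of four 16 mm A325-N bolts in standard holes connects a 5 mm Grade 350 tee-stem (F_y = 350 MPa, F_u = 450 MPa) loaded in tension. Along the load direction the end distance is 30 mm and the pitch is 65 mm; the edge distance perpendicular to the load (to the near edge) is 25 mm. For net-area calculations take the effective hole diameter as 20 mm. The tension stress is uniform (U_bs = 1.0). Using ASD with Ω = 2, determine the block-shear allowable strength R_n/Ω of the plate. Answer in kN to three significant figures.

Shear plane L_v = 30 + 3·65 = 225 mm; A_gv = 225 × 5 = 1125 mm².
A_nv = (225 − 3.5·20) × 5 = 775 mm².
A_nt = (25 − 0.5·20) × 5 = 75 mm².
0.6 F_u A_nv = 209.2 kN; 0.6 F_y A_gv = 236.2 kN → shear rupture governs the shear term.
R_n = 209.2 + 1.0 × 450 × 75 / 1000 = 243 kN.
Allowable strength R_n/Ω = 243 / 2 = 122 kN.

122 kN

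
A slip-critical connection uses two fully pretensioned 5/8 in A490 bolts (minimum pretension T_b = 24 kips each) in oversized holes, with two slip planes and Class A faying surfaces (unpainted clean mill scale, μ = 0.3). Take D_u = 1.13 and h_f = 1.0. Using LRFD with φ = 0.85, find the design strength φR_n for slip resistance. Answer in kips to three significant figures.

27.7 kips

R_n = μ · D_u · h_f · T_b · n_s · n_b = 0.3 × 1.13 × 1.0 × 24 × 2 × 2 = 32.54 kips.
Design strength φR_n = 0.85 × 32.54 = 27.7 kips.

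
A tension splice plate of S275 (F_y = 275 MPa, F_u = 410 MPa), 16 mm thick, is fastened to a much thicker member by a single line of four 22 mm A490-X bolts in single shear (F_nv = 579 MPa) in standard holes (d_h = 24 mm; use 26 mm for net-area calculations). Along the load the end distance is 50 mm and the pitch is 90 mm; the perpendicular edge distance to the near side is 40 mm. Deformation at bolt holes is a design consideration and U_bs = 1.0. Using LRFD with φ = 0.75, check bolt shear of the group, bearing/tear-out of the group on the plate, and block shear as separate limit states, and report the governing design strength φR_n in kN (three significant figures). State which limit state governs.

660 kN (bolt shear governs)

Bolt shear: A_b = π·22²/4 = 380.1 mm²; R_n = 579 × 380.1 × 4 × 1 / 1000 = 880.4 kN → 0.75 × 880.4 = 660 kN.
Bearing: edge l_c = 38, r_n = 299.1 kN; interior l_c = 66, r_n = 346.4 kN; R_n = 299.1 + 3·346.4 = 1338 kN → 1000 kN.
Block shear: A_gv = 5120, A_nv = 3664, A_nt = 432 mm²; R_n = min(0.6F_uA_nv, 0.6F_yA_gv) + U_bs·F_u·A_nt = 1022 kN → 766 kN.
Bolt shear governs: 660 kN.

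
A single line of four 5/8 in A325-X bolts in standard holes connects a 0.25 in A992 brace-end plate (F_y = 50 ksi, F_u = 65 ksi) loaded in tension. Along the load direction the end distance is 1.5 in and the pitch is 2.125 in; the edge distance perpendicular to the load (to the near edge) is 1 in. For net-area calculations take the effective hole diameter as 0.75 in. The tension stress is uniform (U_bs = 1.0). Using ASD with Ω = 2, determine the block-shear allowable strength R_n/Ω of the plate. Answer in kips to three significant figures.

30.7 kips

Shear plane L_v = 1.5 + 3·2.125 = 7.875 in; A_gv = 7.875 × 0.25 = 1.969 in².
A_nv = (7.875 − 3.5·0.75) × 0.25 = 1.312 in².
A_nt = (1 − 0.5·0.75) × 0.25 = 0.1562 in².
0.6 F_u A_nv = 51.19 kips; 0.6 F_y A_gv = 59.06 kips → shear rupture governs the shear term.
R_n = 51.19 + 1.0 × 65 × 0.1562 = 61.34 kips.
Allowable strength R_n/Ω = 61.34 / 2 = 30.7 kips.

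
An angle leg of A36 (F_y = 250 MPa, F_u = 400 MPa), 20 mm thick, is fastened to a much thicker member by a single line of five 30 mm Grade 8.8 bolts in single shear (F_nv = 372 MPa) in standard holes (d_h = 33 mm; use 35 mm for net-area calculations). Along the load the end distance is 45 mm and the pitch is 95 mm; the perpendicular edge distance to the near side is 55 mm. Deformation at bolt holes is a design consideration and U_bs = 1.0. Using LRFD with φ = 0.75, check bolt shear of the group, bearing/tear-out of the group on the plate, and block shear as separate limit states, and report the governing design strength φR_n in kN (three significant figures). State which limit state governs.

986 kN (bolt shear governs)

Bolt shear: A_b = π·30²/4 = 706.9 mm²; R_n = 372 × 706.9 × 5 × 1 / 1000 = 1315 kN → 0.75 × 1315 = 986 kN.
Bearing: edge l_c = 28.5, r_n = 273.6 kN; interior l_c = 62, r_n = 576 kN; R_n = 273.6 + 4·576 = 2578 kN → 1930 kN.
Block shear: A_gv = 8500, A_nv = 5350, A_nt = 750 mm²; R_n = min(0.6F_uA_nv, 0.6F_yA_gv) + U_bs·F_u·A_nt = 1575 kN → 1180 kN.
Bolt shear governs: 986 kN.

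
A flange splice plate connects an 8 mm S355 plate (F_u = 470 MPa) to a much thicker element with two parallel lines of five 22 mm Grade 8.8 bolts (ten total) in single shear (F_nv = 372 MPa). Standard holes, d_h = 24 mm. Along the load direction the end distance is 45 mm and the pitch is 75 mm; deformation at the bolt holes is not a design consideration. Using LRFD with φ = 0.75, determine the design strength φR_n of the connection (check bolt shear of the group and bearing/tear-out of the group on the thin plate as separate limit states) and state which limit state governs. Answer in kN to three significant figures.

Bolt shear: A_b = π·22²/4 = 380.1 mm²; R_n = 372 × 380.1 × 10 × 1 / 1000 = 1414 kN → 0.75 × 1414 = 1060 kN.
Bearing (1.5 l_c t F_u ≤ 3.0 d t F_u): upper limit = 3.0·22·8·470 / 1000 = 248.2 kN.
  Edge l_c = 45 − 24/2 = 33 → r_n = 186.1 kN; interior l_c = 75 − 24 = 51 → r_n = 248.2 kN.
  R_n,bearing = 2·186.1 + 8·248.2 = 2358 kN → 0.75 × 2358 = 1770 kN.
Bolt shear governs: 1060 kN.

1060 kN (bolt shear governs)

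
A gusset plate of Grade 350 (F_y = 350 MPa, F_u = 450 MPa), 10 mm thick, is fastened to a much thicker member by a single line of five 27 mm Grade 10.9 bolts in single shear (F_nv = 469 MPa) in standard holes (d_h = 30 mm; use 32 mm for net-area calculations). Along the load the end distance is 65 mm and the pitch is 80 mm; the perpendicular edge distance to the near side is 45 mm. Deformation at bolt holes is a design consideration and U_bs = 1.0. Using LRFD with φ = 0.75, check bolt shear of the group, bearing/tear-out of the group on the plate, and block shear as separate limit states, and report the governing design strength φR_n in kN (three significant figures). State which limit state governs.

586 kN (block shear governs)

Bolt shear: A_b = π·27²/4 = 572.6 mm²; R_n = 469 × 572.6 × 5 × 1 / 1000 = 1343 kN → 0.75 × 1343 = 1010 kN.
Bearing: edge l_c = 50, r_n = 270 kN; interior l_c = 50, r_n = 270 kN; R_n = 270 + 4·270 = 1350 kN → 1010 kN.
Block shear: A_gv = 3850, A_nv = 2410, A_nt = 290 mm²; R_n = min(0.6F_uA_nv, 0.6F_yA_gv) + U_bs·F_u·A_nt = 781.2 kN → 586 kN.
Block shear governs: 586 kN.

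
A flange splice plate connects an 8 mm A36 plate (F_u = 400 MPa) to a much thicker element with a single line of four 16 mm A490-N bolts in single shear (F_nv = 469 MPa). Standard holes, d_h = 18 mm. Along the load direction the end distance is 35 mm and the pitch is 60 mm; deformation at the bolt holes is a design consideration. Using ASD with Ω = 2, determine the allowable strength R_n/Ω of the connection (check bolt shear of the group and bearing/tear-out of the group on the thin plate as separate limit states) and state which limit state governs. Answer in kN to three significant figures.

189 kN (bolt shear governs)

Bolt shear: A_b = π·16²/4 = 201.1 mm²; R_n = 469 × 201.1 × 4 × 1 / 1000 = 377.2 kN → 377.2 / 2 = 189 kN.
Bearing (1.2 l_c t F_u ≤ 2.4 d t F_u): upper limit = 2.4·16·8·400 / 1000 = 122.9 kN.
  Edge l_c = 35 − 18/2 = 26 → r_n = 99.84 kN; interior l_c = 60 − 18 = 42 → r_n = 122.9 kN.
  R_n,bearing = 1·99.84 + 3·122.9 = 468.5 kN → 468.5 / 2 = 234 kN.
Bolt shear governs: 189 kN.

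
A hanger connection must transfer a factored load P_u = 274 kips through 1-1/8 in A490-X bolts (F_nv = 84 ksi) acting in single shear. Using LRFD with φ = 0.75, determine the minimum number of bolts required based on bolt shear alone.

5 bolts

A_b = π·1.125²/4 = 0.994 in².
Per-bolt design strength φR_n = 0.75 × 84 × 0.994 × 1 = 62.62 kips.
n ≥ 274 / 62.62 = 4.375 → use 5 bolts.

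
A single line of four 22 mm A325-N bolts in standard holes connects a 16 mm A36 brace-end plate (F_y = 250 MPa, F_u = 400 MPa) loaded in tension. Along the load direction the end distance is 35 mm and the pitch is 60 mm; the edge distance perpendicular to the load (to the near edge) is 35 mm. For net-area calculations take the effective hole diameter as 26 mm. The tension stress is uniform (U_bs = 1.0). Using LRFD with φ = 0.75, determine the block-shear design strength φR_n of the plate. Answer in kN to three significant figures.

Shear plane L_v = 35 + 3·60 = 215 mm; A_gv = 215 × 16 = 3440 mm².
A_nv = (215 − 3.5·26) × 16 = 1984 mm².
A_nt = (35 − 0.5·26) × 16 = 352 mm².
0.6 F_u A_nv = 476.2 kN; 0.6 F_y A_gv = 516 kN → shear rupture governs the shear term.
R_n = 476.2 + 1.0 × 400 × 352 / 1000 = 617 kN.
Design strength φR_n = 0.75 × 617 = 463 kN.

463 kN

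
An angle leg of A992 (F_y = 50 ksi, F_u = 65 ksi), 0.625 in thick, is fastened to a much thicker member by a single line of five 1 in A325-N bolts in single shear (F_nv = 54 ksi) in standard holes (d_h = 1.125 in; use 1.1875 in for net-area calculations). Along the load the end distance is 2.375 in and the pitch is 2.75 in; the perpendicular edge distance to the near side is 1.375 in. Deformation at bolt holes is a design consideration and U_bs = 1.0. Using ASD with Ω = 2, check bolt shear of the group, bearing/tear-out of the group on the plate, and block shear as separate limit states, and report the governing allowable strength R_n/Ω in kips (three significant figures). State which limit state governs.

106 kips (bolt shear governs)

Bolt shear: A_b = π·1²/4 = 0.7854 in²; R_n = 54 × 0.7854 × 5 × 1 = 212.1 kips → 212.1 / 2 = 106 kips.
Bearing: edge l_c = 1.812, r_n = 88.36 kips; interior l_c = 1.625, r_n = 79.22 kips; R_n = 88.36 + 4·79.22 = 405.2 kips → 203 kips.
Block shear: A_gv = 8.359, A_nv = 5.02, A_nt = 0.4883 in²; R_n = min(0.6F_uA_nv, 0.6F_yA_gv) + U_bs·F_u·A_nt = 227.5 kips → 114 kips.
Bolt shear governs: 106 kips.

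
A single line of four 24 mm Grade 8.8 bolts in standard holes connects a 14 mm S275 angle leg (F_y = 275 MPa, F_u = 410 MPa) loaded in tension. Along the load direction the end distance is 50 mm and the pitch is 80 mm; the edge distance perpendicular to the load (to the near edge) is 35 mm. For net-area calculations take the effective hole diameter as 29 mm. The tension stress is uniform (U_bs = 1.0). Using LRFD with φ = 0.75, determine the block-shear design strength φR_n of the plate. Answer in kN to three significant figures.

575 kN

Shear plane L_v = 50 + 3·80 = 290 mm; A_gv = 290 × 14 = 4060 mm².
A_nv = (290 − 3.5·29) × 14 = 2639 mm².
A_nt = (35 − 0.5·29) × 14 = 287 mm².
0.6 F_u A_nv = 649.2 kN; 0.6 F_y A_gv = 669.9 kN → shear rupture governs the shear term.
R_n = 649.2 + 1.0 × 410 × 287 / 1000 = 766.9 kN.
Design strength φR_n = 0.75 × 766.9 = 575 kN.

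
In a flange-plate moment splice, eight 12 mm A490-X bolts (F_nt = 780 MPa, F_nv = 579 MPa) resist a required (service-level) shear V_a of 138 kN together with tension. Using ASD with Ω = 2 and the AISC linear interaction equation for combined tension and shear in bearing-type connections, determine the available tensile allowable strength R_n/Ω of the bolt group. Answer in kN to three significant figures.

A_b = π·12²/4 = 113.1 mm²; f_rv = 138 × 1000 / (8 × 113.1) = 152.5 MPa.
F'_nt = 1.3 F_nt − (Ω F_nt / F_nv) f_rv = 1.3·780 − (2·780/579)·152.5 = 603.1 MPa, capped at F_nt → F'_nt = 603.1 MPa.
R_n = F'_nt · A_b · n = 603.1 × 113.1 × 8 / 1000 = 545.6 kN.
Allowable strength R_n/Ω = 545.6 / 2 = 273 kN.

273 kN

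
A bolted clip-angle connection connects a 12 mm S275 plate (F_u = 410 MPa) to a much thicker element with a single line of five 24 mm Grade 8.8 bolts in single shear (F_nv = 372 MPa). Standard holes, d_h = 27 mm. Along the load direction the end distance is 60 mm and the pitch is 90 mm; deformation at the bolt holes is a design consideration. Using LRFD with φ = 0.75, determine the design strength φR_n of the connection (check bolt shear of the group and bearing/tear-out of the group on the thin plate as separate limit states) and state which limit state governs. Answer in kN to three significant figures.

Bolt shear: A_b = π·24²/4 = 452.4 mm²; R_n = 372 × 452.4 × 5 × 1 / 1000 = 841.4 kN → 0.75 × 841.4 = 631 kN.
Bearing (1.2 l_c t F_u ≤ 2.4 d t F_u): upper limit = 2.4·24·12·410 / 1000 = 283.4 kN.
  Edge l_c = 60 − 27/2 = 46.5 → r_n = 274.5 kN; interior l_c = 90 − 27 = 63 → r_n = 283.4 kN.
  R_n,bearing = 1·274.5 + 4·283.4 = 1408 kN → 0.75 × 1408 = 1060 kN.
Bolt shear governs: 631 kN.

631 kN (bolt shear governs)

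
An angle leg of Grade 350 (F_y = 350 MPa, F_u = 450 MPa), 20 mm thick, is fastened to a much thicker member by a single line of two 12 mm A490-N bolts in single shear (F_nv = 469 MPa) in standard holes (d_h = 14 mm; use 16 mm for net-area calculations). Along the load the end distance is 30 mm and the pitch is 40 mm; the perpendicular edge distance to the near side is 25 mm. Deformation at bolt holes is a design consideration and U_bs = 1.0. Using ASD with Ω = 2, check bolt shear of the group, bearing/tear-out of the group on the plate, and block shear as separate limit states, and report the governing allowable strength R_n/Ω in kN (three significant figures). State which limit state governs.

53 kN (bolt shear governs)

Bolt shear: A_b = π·12²/4 = 113.1 mm²; R_n = 469 × 113.1 × 2 × 1 / 1000 = 106.1 kN → 106.1 / 2 = 53 kN.
Bearing: edge l_c = 23, r_n = 248.4 kN; interior l_c = 26, r_n = 259.2 kN; R_n = 248.4 + 1·259.2 = 507.6 kN → 254 kN.
Block shear: A_gv = 1400, A_nv = 920, A_nt = 340 mm²; R_n = min(0.6F_uA_nv, 0.6F_yA_gv) + U_bs·F_u·A_nt = 401.4 kN → 201 kN.
Bolt shear governs: 53 kN.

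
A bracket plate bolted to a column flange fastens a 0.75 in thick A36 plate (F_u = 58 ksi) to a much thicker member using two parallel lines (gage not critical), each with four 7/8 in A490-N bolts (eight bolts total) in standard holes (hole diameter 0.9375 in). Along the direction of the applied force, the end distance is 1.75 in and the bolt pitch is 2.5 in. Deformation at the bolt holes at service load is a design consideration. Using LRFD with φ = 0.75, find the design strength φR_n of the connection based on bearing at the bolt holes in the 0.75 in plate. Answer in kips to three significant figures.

Per bolt r_n = 1.2 l_c t F_u ≤ 2.4 d t F_u; upper limit = 2.4 × 0.875 × 0.75 × 58 = 91.35 kips.
Edge bolt: l_c = 1.75 − 0.9375/2 = 1.281 in → 1.2 × 1.281 × 0.75 × 58 = 66.88 → r_n = 66.88 kips.
Interior bolts: l_c = 2.5 − 0.9375 = 1.562 in → 1.2 × 1.562 × 0.75 × 58 = 81.56 → r_n = 81.56 kips.
R_n = 2 × 66.88 + 6 × 81.56 = 623.1 kips.
Design strength φR_n = 0.75 × 623.1 = 467 kips.

467 kips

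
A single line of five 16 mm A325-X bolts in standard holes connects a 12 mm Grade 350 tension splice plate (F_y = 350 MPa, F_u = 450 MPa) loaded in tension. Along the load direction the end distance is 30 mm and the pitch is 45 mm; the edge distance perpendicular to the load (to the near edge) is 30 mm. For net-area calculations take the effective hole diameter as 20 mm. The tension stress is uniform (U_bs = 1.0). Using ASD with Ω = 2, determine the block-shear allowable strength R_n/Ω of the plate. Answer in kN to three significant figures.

Shear plane L_v = 30 + 4·45 = 210 mm; A_gv = 210 × 12 = 2520 mm².
A_nv = (210 − 4.5·20) × 12 = 1440 mm².
A_nt = (30 − 0.5·20) × 12 = 240 mm².
0.6 F_u A_nv = 388.8 kN; 0.6 F_y A_gv = 529.2 kN → shear rupture governs the shear term.
R_n = 388.8 + 1.0 × 450 × 240 / 1000 = 496.8 kN.
Allowable strength R_n/Ω = 496.8 / 2 = 248 kN.

248 kN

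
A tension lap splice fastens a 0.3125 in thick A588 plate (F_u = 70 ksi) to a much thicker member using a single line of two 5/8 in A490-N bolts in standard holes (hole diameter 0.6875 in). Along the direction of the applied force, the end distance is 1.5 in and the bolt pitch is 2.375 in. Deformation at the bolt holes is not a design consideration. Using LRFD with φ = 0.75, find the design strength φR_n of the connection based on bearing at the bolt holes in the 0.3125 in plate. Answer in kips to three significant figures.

59.2 kips

Per bolt r_n = 1.5 l_c t F_u ≤ 3.0 d t F_u; upper limit = 3.0 × 0.625 × 0.3125 × 70 = 41.02 kips.
Edge bolt: l_c = 1.5 − 0.6875/2 = 1.156 in → 1.5 × 1.156 × 0.3125 × 70 = 37.94 → r_n = 37.94 kips.
Interior bolts: l_c = 2.375 − 0.6875 = 1.688 in → 1.5 × 1.688 × 0.3125 × 70 = 55.37 → r_n = 41.02 kips.
R_n = 1 × 37.94 + 1 × 41.02 = 78.96 kips.
Design strength φR_n = 0.75 × 78.96 = 59.2 kips.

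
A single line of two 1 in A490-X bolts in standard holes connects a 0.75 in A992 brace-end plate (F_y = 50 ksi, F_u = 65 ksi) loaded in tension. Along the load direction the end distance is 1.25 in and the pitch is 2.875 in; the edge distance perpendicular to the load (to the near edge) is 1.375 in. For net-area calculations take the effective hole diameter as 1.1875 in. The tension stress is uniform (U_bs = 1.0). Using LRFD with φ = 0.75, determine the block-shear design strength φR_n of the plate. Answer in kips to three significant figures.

Shear plane L_v = 1.25 + 1·2.875 = 4.125 in; A_gv = 4.125 × 0.75 = 3.094 in².
A_nv = (4.125 − 1.5·1.1875) × 0.75 = 1.758 in².
A_nt = (1.375 − 0.5·1.1875) × 0.75 = 0.5859 in².
0.6 F_u A_nv = 68.55 kips; 0.6 F_y A_gv = 92.81 kips → shear rupture governs the shear term.
R_n = 68.55 + 1.0 × 65 × 0.5859 = 106.6 kips.
Design strength φR_n = 0.75 × 106.6 = 80 kips.

80 kips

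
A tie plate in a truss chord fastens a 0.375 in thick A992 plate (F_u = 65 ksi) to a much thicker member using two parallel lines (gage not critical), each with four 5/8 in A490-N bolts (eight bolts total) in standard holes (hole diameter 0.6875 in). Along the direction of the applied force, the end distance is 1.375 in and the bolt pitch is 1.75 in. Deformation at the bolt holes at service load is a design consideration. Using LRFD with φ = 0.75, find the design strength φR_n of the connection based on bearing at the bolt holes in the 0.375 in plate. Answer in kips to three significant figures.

Per bolt r_n = 1.2 l_c t F_u ≤ 2.4 d t F_u; upper limit = 2.4 × 0.625 × 0.375 × 65 = 36.56 kips.
Edge bolt: l_c = 1.375 − 0.6875/2 = 1.031 in → 1.2 × 1.031 × 0.375 × 65 = 30.16 → r_n = 30.16 kips.
Interior bolts: l_c = 1.75 − 0.6875 = 1.062 in → 1.2 × 1.062 × 0.375 × 65 = 31.08 → r_n = 31.08 kips.
R_n = 2 × 30.16 + 6 × 31.08 = 246.8 kips.
Design strength φR_n = 0.75 × 246.8 = 185 kips.

185 kips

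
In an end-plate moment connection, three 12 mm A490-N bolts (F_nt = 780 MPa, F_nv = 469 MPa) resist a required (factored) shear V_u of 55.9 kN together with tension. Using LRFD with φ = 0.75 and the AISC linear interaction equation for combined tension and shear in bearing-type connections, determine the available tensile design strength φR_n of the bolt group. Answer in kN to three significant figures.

A_b = π·12²/4 = 113.1 mm²; f_rv = 55.9 × 1000 / (3 × 113.1) = 164.8 MPa.
F'_nt = 1.3 F_nt − (F_nt / φF_nv) f_rv = 1.3·780 − (780/(0.75·469))·164.8 = 648.7 MPa, capped at F_nt → F'_nt = 648.7 MPa.
R_n = F'_nt · A_b · n = 648.7 × 113.1 × 3 / 1000 = 220.1 kN.
Design strength φR_n = 0.75 × 220.1 = 165 kN.

165 kN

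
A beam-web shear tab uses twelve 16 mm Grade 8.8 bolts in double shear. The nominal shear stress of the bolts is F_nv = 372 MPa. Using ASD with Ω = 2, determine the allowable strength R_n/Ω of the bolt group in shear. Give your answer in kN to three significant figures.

898 kN

A_b = π × 16² / 4 = 201.1 mm².
R_n = F_nv · A_b · n · n_s = 372 × 201.1 × 12 × 2 / 1000 = 1795 kN.
Allowable strength R_n/Ω = 1795 / 2 = 898 kN.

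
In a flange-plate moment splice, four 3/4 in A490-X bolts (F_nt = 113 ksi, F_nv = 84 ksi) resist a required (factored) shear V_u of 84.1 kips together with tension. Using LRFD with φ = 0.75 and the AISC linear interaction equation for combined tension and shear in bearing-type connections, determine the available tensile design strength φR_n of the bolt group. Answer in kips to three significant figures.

A_b = π·0.75²/4 = 0.4418 in²; f_rv = 84.1 / (4 × 0.4418) = 47.59 ksi.
F'_nt = 1.3 F_nt − (F_nt / φF_nv) f_rv = 1.3·113 − (113/(0.75·84))·47.59 = 61.54 ksi, capped at F_nt → F'_nt = 61.54 ksi.
R_n = F'_nt · A_b · n = 61.54 × 0.4418 × 4 = 108.7 kips.
Design strength φR_n = 0.75 × 108.7 = 81.6 kips.

81.6 kips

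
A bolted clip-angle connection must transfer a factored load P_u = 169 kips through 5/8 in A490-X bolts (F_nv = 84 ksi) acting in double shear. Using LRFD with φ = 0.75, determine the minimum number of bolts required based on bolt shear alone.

5 bolts

A_b = π·0.625²/4 = 0.3068 in².
Per-bolt design strength φR_n = 0.75 × 84 × 0.3068 × 2 = 38.66 kips.
n ≥ 169 / 38.66 = 4.372 → use 5 bolts.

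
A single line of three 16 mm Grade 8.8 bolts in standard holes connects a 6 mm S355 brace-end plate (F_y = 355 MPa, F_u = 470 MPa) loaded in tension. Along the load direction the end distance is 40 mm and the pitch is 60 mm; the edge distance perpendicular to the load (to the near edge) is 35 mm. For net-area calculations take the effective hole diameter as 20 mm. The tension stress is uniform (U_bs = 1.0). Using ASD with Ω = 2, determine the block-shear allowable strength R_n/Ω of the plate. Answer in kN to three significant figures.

128 kN

Shear plane L_v = 40 + 2·60 = 160 mm; A_gv = 160 × 6 = 960 mm².
A_nv = (160 − 2.5·20) × 6 = 660 mm².
A_nt = (35 − 0.5·20) × 6 = 150 mm².
0.6 F_u A_nv = 186.1 kN; 0.6 F_y A_gv = 204.5 kN → shear rupture governs the shear term.
R_n = 186.1 + 1.0 × 470 × 150 / 1000 = 256.6 kN.
Allowable strength R_n/Ω = 256.6 / 2 = 128 kN.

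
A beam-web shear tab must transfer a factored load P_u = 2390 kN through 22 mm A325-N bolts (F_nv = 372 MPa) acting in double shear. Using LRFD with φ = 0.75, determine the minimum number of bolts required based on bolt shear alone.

A_b = π·22²/4 = 380.1 mm².
Per-bolt design strength φR_n = 0.75 × 372 × 380.1 × 2 / 1000 = 212.1 kN.
n ≥ 2390 / 212.1 = 11.27 → use 12 bolts.

12 bolts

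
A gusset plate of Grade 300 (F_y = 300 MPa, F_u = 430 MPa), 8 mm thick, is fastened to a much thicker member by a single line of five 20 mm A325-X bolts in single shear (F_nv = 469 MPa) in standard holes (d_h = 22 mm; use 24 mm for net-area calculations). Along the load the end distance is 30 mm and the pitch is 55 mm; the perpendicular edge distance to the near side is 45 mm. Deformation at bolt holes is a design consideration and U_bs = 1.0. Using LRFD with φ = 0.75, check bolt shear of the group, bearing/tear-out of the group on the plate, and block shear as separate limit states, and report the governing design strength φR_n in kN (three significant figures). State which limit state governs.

305 kN (block shear governs)

Bolt shear: A_b = π·20²/4 = 314.2 mm²; R_n = 469 × 314.2 × 5 × 1 / 1000 = 736.7 kN → 0.75 × 736.7 = 553 kN.
Bearing: edge l_c = 19, r_n = 78.43 kN; interior l_c = 33, r_n = 136.2 kN; R_n = 78.43 + 4·136.2 = 623.3 kN → 467 kN.
Block shear: A_gv = 2000, A_nv = 1136, A_nt = 264 mm²; R_n = min(0.6F_uA_nv, 0.6F_yA_gv) + U_bs·F_u·A_nt = 406.6 kN → 305 kN.
Block shear governs: 305 kN.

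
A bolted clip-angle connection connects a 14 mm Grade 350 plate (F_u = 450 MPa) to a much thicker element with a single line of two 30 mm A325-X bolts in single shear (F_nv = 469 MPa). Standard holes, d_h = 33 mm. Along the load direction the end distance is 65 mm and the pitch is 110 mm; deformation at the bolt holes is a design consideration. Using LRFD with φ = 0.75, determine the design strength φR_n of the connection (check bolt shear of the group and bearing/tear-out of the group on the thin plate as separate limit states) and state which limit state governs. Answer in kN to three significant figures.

497 kN (bolt shear governs)

Bolt shear: A_b = π·30²/4 = 706.9 mm²; R_n = 469 × 706.9 × 2 × 1 / 1000 = 663 kN → 0.75 × 663 = 497 kN.
Bearing (1.2 l_c t F_u ≤ 2.4 d t F_u): upper limit = 2.4·30·14·450 / 1000 = 453.6 kN.
  Edge l_c = 65 − 33/2 = 48.5 → r_n = 366.7 kN; interior l_c = 110 − 33 = 77 → r_n = 453.6 kN.
  R_n,bearing = 1·366.7 + 1·453.6 = 820.3 kN → 0.75 × 820.3 = 615 kN.
Bolt shear governs: 497 kN.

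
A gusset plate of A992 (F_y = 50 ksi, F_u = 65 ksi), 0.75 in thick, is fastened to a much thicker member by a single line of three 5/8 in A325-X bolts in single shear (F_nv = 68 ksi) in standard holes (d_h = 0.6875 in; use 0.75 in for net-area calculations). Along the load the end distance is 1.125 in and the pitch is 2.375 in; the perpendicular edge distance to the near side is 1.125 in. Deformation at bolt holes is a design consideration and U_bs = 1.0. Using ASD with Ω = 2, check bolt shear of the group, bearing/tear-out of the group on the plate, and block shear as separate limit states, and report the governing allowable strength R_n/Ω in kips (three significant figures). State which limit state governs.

31.3 kips (bolt shear governs)

Bolt shear: A_b = π·0.625²/4 = 0.3068 in²; R_n = 68 × 0.3068 × 3 × 1 = 62.59 kips → 62.59 / 2 = 31.3 kips.
Bearing: edge l_c = 0.7812, r_n = 45.7 kips; interior l_c = 1.688, r_n = 73.12 kips; R_n = 45.7 + 2·73.12 = 192 kips → 96 kips.
Block shear: A_gv = 4.406, A_nv = 3, A_nt = 0.5625 in²; R_n = min(0.6F_uA_nv, 0.6F_yA_gv) + U_bs·F_u·A_nt = 153.6 kips → 76.8 kips.
Bolt shear governs: 31.3 kips.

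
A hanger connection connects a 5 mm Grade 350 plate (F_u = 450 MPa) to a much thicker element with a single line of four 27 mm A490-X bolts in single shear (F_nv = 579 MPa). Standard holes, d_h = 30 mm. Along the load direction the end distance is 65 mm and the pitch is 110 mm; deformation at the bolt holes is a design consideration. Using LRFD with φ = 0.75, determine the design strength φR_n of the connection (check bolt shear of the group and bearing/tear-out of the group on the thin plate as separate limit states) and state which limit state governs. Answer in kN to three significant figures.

Bolt shear: A_b = π·27²/4 = 572.6 mm²; R_n = 579 × 572.6 × 4 × 1 / 1000 = 1326 kN → 0.75 × 1326 = 995 kN.
Bearing (1.2 l_c t F_u ≤ 2.4 d t F_u): upper limit = 2.4·27·5·450 / 1000 = 145.8 kN.
  Edge l_c = 65 − 30/2 = 50 → r_n = 135 kN; interior l_c = 110 − 30 = 80 → r_n = 145.8 kN.
  R_n,bearing = 1·135 + 3·145.8 = 572.4 kN → 0.75 × 572.4 = 429 kN.
Bearing governs: 429 kN.

429 kN (bearing governs)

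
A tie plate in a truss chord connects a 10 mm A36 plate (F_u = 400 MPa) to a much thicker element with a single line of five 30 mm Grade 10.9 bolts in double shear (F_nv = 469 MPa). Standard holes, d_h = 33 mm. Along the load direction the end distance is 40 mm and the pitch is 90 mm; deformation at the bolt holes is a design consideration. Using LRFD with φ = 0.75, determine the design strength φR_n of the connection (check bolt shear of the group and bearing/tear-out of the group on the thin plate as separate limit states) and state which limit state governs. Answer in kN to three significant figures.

905 kN (bearing governs)

Bolt shear: A_b = π·30²/4 = 706.9 mm²; R_n = 469 × 706.9 × 5 × 2 / 1000 = 3315 kN → 0.75 × 3315 = 2490 kN.
Bearing (1.2 l_c t F_u ≤ 2.4 d t F_u): upper limit = 2.4·30·10·400 / 1000 = 288 kN.
  Edge l_c = 40 − 33/2 = 23.5 → r_n = 112.8 kN; interior l_c = 90 − 33 = 57 → r_n = 273.6 kN.
  R_n,bearing = 1·112.8 + 4·273.6 = 1207 kN → 0.75 × 1207 = 905 kN.
Bearing governs: 905 kN.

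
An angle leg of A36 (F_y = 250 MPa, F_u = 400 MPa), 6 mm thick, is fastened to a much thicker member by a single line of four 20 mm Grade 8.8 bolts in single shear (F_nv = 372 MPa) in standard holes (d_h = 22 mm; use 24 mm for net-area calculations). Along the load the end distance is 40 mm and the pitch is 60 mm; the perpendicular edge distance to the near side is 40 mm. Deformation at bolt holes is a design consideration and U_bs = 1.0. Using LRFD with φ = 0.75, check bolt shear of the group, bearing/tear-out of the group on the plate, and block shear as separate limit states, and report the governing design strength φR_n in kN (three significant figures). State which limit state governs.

197 kN (block shear governs)

Bolt shear: A_b = π·20²/4 = 314.2 mm²; R_n = 372 × 314.2 × 4 × 1 / 1000 = 467.5 kN → 0.75 × 467.5 = 351 kN.
Bearing: edge l_c = 29, r_n = 83.52 kN; interior l_c = 38, r_n = 109.4 kN; R_n = 83.52 + 3·109.4 = 411.8 kN → 309 kN.
Block shear: A_gv = 1320, A_nv = 816, A_nt = 168 mm²; R_n = min(0.6F_uA_nv, 0.6F_yA_gv) + U_bs·F_u·A_nt = 263 kN → 197 kN.
Block shear governs: 197 kN.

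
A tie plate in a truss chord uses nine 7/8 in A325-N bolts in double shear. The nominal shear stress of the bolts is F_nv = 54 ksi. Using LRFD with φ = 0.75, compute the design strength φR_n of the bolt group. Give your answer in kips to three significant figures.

438 kips

A_b = π × 0.875² / 4 = 0.6013 in².
R_n = F_nv · A_b · n · n_s = 54 × 0.6013 × 9 × 2 = 584.5 kips.
Design strength φR_n = 0.75 × 584.5 = 438 kips.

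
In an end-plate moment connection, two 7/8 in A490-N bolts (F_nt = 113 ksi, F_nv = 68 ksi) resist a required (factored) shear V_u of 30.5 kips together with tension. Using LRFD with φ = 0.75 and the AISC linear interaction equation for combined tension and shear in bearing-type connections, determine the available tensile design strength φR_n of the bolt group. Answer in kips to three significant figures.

A_b = π·0.875²/4 = 0.6013 in²; f_rv = 30.5 / (2 × 0.6013) = 25.36 ksi.
F'_nt = 1.3 F_nt − (F_nt / φF_nv) f_rv = 1.3·113 − (113/(0.75·68))·25.36 = 90.71 ksi, capped at F_nt → F'_nt = 90.71 ksi.
R_n = F'_nt · A_b · n = 90.71 × 0.6013 × 2 = 109.1 kips.
Design strength φR_n = 0.75 × 109.1 = 81.8 kips.

81.8 kips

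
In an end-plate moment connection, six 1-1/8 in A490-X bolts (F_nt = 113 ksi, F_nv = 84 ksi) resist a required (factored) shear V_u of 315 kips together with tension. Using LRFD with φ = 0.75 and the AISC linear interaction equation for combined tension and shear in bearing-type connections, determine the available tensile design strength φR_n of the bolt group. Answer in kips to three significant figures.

233 kips

A_b = π·1.125²/4 = 0.994 in²; f_rv = 315 / (6 × 0.994) = 52.82 ksi.
F'_nt = 1.3 F_nt − (F_nt / φF_nv) f_rv = 1.3·113 − (113/(0.75·84))·52.82 = 52.17 ksi, capped at F_nt → F'_nt = 52.17 ksi.
R_n = F'_nt · A_b · n = 52.17 × 0.994 × 6 = 311.1 kips.
Design strength φR_n = 0.75 × 311.1 = 233 kips.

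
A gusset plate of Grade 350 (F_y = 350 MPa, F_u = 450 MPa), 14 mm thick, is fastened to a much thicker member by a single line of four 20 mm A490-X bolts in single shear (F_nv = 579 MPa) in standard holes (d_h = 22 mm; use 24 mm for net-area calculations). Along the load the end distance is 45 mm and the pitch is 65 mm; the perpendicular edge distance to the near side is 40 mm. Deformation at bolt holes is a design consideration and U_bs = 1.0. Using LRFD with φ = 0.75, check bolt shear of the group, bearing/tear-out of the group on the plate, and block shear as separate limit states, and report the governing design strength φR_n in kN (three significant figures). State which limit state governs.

Bolt shear: A_b = π·20²/4 = 314.2 mm²; R_n = 579 × 314.2 × 4 × 1 / 1000 = 727.6 kN → 0.75 × 727.6 = 546 kN.
Bearing: edge l_c = 34, r_n = 257 kN; interior l_c = 43, r_n = 302.4 kN; R_n = 257 + 3·302.4 = 1164 kN → 873 kN.
Block shear: A_gv = 3360, A_nv = 2184, A_nt = 392 mm²; R_n = min(0.6F_uA_nv, 0.6F_yA_gv) + U_bs·F_u·A_nt = 766.1 kN → 575 kN.
Bolt shear governs: 546 kN.

546 kN (bolt shear governs)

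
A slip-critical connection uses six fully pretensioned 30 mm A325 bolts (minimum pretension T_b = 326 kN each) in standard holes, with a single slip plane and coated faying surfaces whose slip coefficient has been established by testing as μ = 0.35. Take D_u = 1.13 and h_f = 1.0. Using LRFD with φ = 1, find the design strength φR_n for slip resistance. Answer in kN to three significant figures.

774 kN

R_n = μ · D_u · h_f · T_b · n_s · n_b = 0.35 × 1.13 × 1.0 × 326 × 1 × 6 = 773.6 kN.
Design strength φR_n = 1 × 773.6 = 774 kN.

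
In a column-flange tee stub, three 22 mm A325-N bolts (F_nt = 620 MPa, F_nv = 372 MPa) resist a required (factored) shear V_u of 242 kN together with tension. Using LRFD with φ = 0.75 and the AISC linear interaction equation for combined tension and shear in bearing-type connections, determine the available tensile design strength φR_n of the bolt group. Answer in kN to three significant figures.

A_b = π·22²/4 = 380.1 mm²; f_rv = 242 × 1000 / (3 × 380.1) = 212.2 MPa.
F'_nt = 1.3 F_nt − (F_nt / φF_nv) f_rv = 1.3·620 − (620/(0.75·372))·212.2 = 334.4 MPa, capped at F_nt → F'_nt = 334.4 MPa.
R_n = F'_nt · A_b · n = 334.4 × 380.1 × 3 / 1000 = 381.4 kN.
Design strength φR_n = 0.75 × 381.4 = 286 kN.

286 kN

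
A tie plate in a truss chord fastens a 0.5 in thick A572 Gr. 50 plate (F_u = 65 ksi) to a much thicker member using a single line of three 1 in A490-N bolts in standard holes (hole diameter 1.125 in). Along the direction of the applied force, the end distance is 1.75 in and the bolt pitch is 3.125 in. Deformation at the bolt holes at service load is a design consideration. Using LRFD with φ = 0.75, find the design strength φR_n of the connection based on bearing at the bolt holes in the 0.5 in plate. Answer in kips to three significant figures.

Per bolt r_n = 1.2 l_c t F_u ≤ 2.4 d t F_u; upper limit = 2.4 × 1 × 0.5 × 65 = 78 kips.
Edge bolt: l_c = 1.75 − 1.125/2 = 1.188 in → 1.2 × 1.188 × 0.5 × 65 = 46.31 → r_n = 46.31 kips.
Interior bolts: l_c = 3.125 − 1.125 = 2 in → 1.2 × 2 × 0.5 × 65 = 78 → r_n = 78 kips.
R_n = 1 × 46.31 + 2 × 78 = 202.3 kips.
Design strength φR_n = 0.75 × 202.3 = 152 kips.

152 kips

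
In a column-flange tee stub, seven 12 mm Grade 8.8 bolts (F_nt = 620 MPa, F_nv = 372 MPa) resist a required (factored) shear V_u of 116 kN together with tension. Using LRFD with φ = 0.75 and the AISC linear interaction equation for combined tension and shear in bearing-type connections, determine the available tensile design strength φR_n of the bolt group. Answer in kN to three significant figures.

A_b = π·12²/4 = 113.1 mm²; f_rv = 116 × 1000 / (7 × 113.1) = 146.5 MPa.
F'_nt = 1.3 F_nt − (F_nt / φF_nv) f_rv = 1.3·620 − (620/(0.75·372))·146.5 = 480.4 MPa, capped at F_nt → F'_nt = 480.4 MPa.
R_n = F'_nt · A_b · n = 480.4 × 113.1 × 7 / 1000 = 380.3 kN.
Design strength φR_n = 0.75 × 380.3 = 285 kN.

285 kN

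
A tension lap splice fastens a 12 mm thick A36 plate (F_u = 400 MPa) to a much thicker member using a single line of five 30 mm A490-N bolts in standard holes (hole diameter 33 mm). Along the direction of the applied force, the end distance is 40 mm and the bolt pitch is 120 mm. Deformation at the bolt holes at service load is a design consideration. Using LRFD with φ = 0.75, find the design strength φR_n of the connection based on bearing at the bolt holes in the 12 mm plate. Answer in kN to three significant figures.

1140 kN

Per bolt r_n = 1.2 l_c t F_u ≤ 2.4 d t F_u; upper limit = 2.4 × 30 × 12 × 400 / 1000 = 345.6 kN.
Edge bolt: l_c = 40 − 33/2 = 23.5 mm → 1.2 × 23.5 × 12 × 400 / 1000 = 135.4 → r_n = 135.4 kN.
Interior bolts: l_c = 120 − 33 = 87 mm → 1.2 × 87 × 12 × 400 / 1000 = 501.1 → r_n = 345.6 kN.
R_n = 1 × 135.4 + 4 × 345.6 = 1518 kN.
Design strength φR_n = 0.75 × 1518 = 1140 kN.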